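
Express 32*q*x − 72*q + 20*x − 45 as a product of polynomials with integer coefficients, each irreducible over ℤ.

(4*x − 9)*(8*q + 5)

Group as (32*q*x − 72*q) + (20*x − 45) = 8*q*(4*x − 9) + 5*(4*x − 9).
Both groups share the factor (4*x − 9).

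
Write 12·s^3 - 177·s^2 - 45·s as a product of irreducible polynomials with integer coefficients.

3·s·(4·s + 1)·(s - 15)

Pull out the common factor 3·s, then factor the remaining trinomial.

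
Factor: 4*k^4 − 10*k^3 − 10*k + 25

(2*k − 5)*(2*k^3 − 5)

Group as (4*k^4 − 10*k) + (−10*k^3 + 25) = 2*k*(2*k^3 − 5) − 5*(2*k^3 − 5).
Both groups share the factor (2*k^3 − 5).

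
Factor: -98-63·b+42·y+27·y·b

(3·y-7)·(9·b+14)

Group as (27·y·b+42·y) + (-63·b-98) = 3·y·(9·b+14) - 7·(9·b+14).
Both groups share the factor (9·b+14).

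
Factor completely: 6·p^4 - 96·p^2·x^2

6·p^2·(p + 4·x)·(p - 4·x)

Factor out 6·p^2, leaving p^2 - 16·x^2, which is a difference of two squares.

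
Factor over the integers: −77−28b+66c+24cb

(4b+11)(6c−7)

Group as (24cb+66c) + (−28b−77) = 6c(4b+11) − 7(4b+11).
Both groups share the factor (4b+11).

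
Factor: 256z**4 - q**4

Difference of squares twice: with A = 4z and B = q, A⁴ − B⁴ = (A² − B²)(A² + B²), and A² − B² factors again.

(4z - q)(4z + q)(16z**2 + q**2)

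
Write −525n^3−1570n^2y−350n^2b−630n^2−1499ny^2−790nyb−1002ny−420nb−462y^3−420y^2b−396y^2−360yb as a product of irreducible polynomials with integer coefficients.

−(15n+11y+10b)(5n+7y+6)(7n+6y)

Group: 15n(−35n^2−79ny−42n−42y^2−36y) + (11y+10b)(−35n^2−79ny−42n−42y^2−36y); both groups contain (−35n^2−79ny−42n−42y^2−36y), so (15n+11y+10b) is a factor with cofactor −35n^2−79ny−42n−42y^2−36y.
The cofactor groups again: −35n^2−79ny−42n−42y^2−36y = −5n(7n+6y) + (−7y−6)(7n+6y); both groups contain (7n+6y), giving −(5n+7y+6)(7n+6y).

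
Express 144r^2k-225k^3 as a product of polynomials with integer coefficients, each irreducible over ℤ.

Factor out 9k, leaving 16r^2-25k^2, which is a difference of two squares.

9k(4r-5k)(4r+5k)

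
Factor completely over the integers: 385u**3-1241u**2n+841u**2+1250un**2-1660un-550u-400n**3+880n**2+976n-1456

(11u-10n-14)(7u-5n+13)(5u-8n+8)

Group: 7u(55u**2-138un+18u+80n**2+32n-112) + (-5n+13)(55u**2-138un+18u+80n**2+32n-112); both groups contain (55u**2-138un+18u+80n**2+32n-112), so (7u-5n+13) is a factor with cofactor 55u**2-138un+18u+80n**2+32n-112.
The cofactor groups again: 55u**2-138un+18u+80n**2+32n-112 = 5u(11u-10n-14) + (-8n+8)(11u-10n-14); both groups contain (11u-10n-14), giving (5u-8n+8)(11u-10n-14).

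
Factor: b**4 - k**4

Write as (b**2)² − (k**2)², then factor b**2 - k**2 once more.

(b + k)(b - k)(b**2 + k**2)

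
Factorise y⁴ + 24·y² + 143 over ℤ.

(y² + 11)·(y² + 13)

Substitute u = y² to get a quadratic in u, then factor.
y² + 13 is irreducible over ℤ (always positive, so no real roots).
y² + 11 is irreducible over ℤ (always positive, so no real roots).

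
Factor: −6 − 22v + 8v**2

Pull out the common factor 2, then factor the remaining trinomial.

2(4v + 1)(v − 3)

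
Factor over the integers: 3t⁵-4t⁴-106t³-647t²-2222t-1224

By the rational root theorem, t = -4 is a root, so (t+4) is a factor; dividing leaves 3t⁴-16t³-42t²-479t-306.
Next, t = -2/3 is a root, so (3t+2) is a factor; dividing leaves t³-6t²-10t-153.
Next, t = 9 is a root, so (t-9) divides it; the quotient is t²+3t+17.
The quadratic t²+3t+17 has discriminant -59 < 0 and is irreducible over ℤ.

(3t+2)(t+4)(t-9)(t²+3t+17)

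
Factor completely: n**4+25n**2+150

(n**2+10)(n**2+15)

Substitute u = n**2 to get a quadratic in u, then factor.
n**2+10 is irreducible over ℤ (always positive, so no real roots).
n**2+15 is irreducible over ℤ (always positive, so no real roots).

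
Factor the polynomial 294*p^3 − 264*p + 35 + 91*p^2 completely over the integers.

Testing divisors of the constant over divisors of the leading coefficient, p = 1/7 is a root, so (7*p − 1) divides it; the quotient is 42*p^2 + 19*p − 35.
The remaining quadratic factors as (6*p + 7)(7*p − 5).

(6*p + 7)*(7*p − 1)*(7*p − 5)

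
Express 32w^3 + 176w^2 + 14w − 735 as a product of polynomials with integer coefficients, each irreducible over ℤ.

(2w + 7)(4w + 15)(4w − 7)

Testing divisors of the constant over divisors of the leading coefficient, w = −7/2 is a root, so (2w + 7) divides it; the quotient is 16w^2 + 32w − 105.
The remaining quadratic factors as (4w − 7)(4w + 15).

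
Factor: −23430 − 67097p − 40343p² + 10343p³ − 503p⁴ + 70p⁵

(2p − 11)(5p + 3)(7p + 5)(p² − 3p + 142)

Trying the rational-root candidates, p = −3/5 is a root, giving the factor (5p + 3) and quotient 14p⁴ − 109p³ + 2134p² − 9349p − 7810.
Next, p = −5/7 is a root, so (7p + 5) is a factor; dividing leaves 2p³ − 17p² + 317p − 1562.
Next, p = 11/2 is a root, so (2p − 11) is a factor; dividing leaves p² − 3p + 142.
The quadratic p² − 3p + 142 has discriminant −559 < 0 and is irreducible over ℤ.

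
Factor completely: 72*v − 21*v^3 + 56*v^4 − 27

Group as (56*v^4 + 72*v) + (−21*v^3 − 27) = 8*v*(7*v^3 + 9) − 3*(7*v^3 + 9).
Both groups share the factor (7*v^3 + 9).

(8*v − 3)*(7*v^3 + 9)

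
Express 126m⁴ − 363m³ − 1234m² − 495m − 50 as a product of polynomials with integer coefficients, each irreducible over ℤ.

(3m + 5)(6m + 1)(7m + 2)(m − 5)

Testing divisors of the constant over divisors of the leading coefficient, m = −5/3 is a root, so (3m + 5) divides it; the quotient is 42m³ − 191m² − 93m − 10.
Continuing, m = −1/6 is a root, so (6m + 1) is a factor; dividing leaves 7m² − 33m − 10.
The remaining quadratic factors as (m − 5)(7m + 2).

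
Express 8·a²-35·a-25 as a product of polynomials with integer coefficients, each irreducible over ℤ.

Need a pair with product 8·(-25) = -200 and sum -35: that's 5 and -40.
Split the middle term: 8·a²+5·a - 40·a-25 = a·(8·a+5) - 5·(8·a+5).

(8·a+5)·(a-5)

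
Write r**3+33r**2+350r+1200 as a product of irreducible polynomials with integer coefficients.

By the rational root theorem, r = −15 is a root, giving the factor (r+15) and quotient r**2+18r+80.
The remaining quadratic factors as (r+8)(r+10).

(r+10)(r+15)(r+8)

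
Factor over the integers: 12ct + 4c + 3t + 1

(3t + 1)(4c + 1)

Group as (12ct + 4c) + (3t + 1) = 4c(3t + 1) + (3t + 1).
Both groups share the factor (3t + 1).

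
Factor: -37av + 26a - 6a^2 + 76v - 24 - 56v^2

-(2a + 7v - 6)(3a + 8v - 4)

Group: -2a(3a + 8v - 4) + (-7v + 6)(3a + 8v - 4); both groups contain (3a + 8v - 4).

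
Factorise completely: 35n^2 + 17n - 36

Need a pair with product 35·(-36) = -1260 and sum 17: that's 45 and -28.
Split the middle term: 35n^2 + 45n - 28n - 36 = 5n(7n + 9) - 4(7n + 9).

(5n - 4)(7n + 9)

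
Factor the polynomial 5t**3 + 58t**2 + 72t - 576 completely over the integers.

Among the possible rational roots, t = -8 is a root, so (t + 8) divides it; the quotient is 5t**2 + 18t - 72.
The remaining quadratic factors as (t + 6)(5t - 12).

(5t - 12)(t + 6)(t + 8)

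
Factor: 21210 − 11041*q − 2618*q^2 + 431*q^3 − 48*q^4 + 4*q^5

Testing divisors of the constant over divisors of the leading coefficient, q = 3/2 is a root, so (2*q − 3) divides it; the quotient is 2*q^4 − 21*q^3 + 184*q^2 − 1033*q − 7070.
Continuing, q = 10 is a root, giving the factor (q − 10) and quotient 2*q^3 − q^2 + 174*q + 707.
Continuing, q = −7/2 is a root, giving the factor (2*q + 7) and quotient q^2 − 4*q + 101.
The quadratic q^2 − 4*q + 101 has discriminant −388 < 0 and is irreducible over ℤ.

(2*q + 7)*(2*q − 3)*(q − 10)*(q^2 − 4*q + 101)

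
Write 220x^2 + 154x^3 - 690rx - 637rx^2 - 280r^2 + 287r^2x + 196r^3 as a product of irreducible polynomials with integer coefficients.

Group: 7r(28r^2 + 69rx - 22x^2) + (-7x - 10)(28r^2 + 69rx - 22x^2); both groups contain (28r^2 + 69rx - 22x^2), so (7r - 7x - 10) is a factor with cofactor 28r^2 + 69rx - 22x^2.
The cofactor groups again: 28r^2 + 69rx - 22x^2 = 7r(4r + 11x) - 2x(4r + 11x); both groups contain (4r + 11x), giving (7r - 2x)(4r + 11x).

(4r + 11x)(7r - 2x)(7r - 7x - 10)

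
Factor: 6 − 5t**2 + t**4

Substitute u = t**2 to get a quadratic in u, then factor.
t**2 − 2 is irreducible over ℤ (2 is not a perfect square).
t**2 − 3 is irreducible over ℤ (3 is not a perfect square).

(t**2 − 2)(t**2 − 3)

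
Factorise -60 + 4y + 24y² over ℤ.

4(2y - 3)(3y + 5)

Pull out the common factor 4, then factor the remaining trinomial.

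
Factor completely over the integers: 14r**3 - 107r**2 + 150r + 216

By the rational root theorem, r = 4 is a root, so (r - 4) is a factor; dividing leaves 14r**2 - 51r - 54.
The remaining quadratic factors as (7r + 6)(2r - 9).

(2r - 9)(7r + 6)(r - 4)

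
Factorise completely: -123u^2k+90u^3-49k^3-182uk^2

(3u-7k)(15u+7k)(2u+k)

Group: 15u(6u^2-11uk-7k^2) + 7k(6u^2-11uk-7k^2); both groups contain (6u^2-11uk-7k^2), so (15u+7k) is a factor with cofactor 6u^2-11uk-7k^2.
The cofactor groups again: 6u^2-11uk-7k^2 = 2u(3u-7k) + k(3u-7k); both groups contain (3u-7k), giving (2u+k)(3u-7k).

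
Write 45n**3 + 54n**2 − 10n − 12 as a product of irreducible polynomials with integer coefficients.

(5n + 6)(9n**2 − 2)

Group as (45n**3 − 10n) + (54n**2 − 12) = 5n(9n**2 − 2) + 6(9n**2 − 2).
Both groups share the factor (9n**2 − 2).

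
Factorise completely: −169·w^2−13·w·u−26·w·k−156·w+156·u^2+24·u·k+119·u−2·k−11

Group: −13·w·(13·w+13·u+2·k+11) + (12·u−1)·(13·w+13·u+2·k+11); both groups contain (13·w+13·u+2·k+11).

−(13·w−12·u+1)·(13·w+13·u+2·k+11)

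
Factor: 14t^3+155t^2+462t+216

(2t+9)(7t+4)(t+6)

Trying the rational-root candidates, t = −4/7 is a root, giving the factor (7t+4) and quotient 2t^2+21t+54.
The remaining quadratic factors as (t+6)(2t+9).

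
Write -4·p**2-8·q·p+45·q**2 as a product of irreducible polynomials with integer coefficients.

Group: 9·q·(5·q-2·p) + 2·p·(5·q-2·p); both groups contain (5·q-2·p).

(5·q-2·p)·(9·q+2·p)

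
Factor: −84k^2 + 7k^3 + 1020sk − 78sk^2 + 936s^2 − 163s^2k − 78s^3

−(13s − k)(6s + 7k)(s + k − 12)

Group: 13s(−6s^2 − 13sk + 72s − 7k^2 + 84k) − k(−6s^2 − 13sk + 72s − 7k^2 + 84k); both groups contain (−6s^2 − 13sk + 72s − 7k^2 + 84k), so (13s − k) is a factor with cofactor −6s^2 − 13sk + 72s − 7k^2 + 84k.
The cofactor groups again: −6s^2 − 13sk + 72s − 7k^2 + 84k = −s(6s + 7k) + (−k + 12)(6s + 7k); both groups contain (6s + 7k), giving −(s + k − 12)(6s + 7k).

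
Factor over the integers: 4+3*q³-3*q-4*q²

Group as (3*q³-3*q) + (-4*q²+4) = 3*q*(q²-1) - 4*(q²-1).
Both groups share the factor (q²-1).

(3*q-4)*(q+1)*(q-1)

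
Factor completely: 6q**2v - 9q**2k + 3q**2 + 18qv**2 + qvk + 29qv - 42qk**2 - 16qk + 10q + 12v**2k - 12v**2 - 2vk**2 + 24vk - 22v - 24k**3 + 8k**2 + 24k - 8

Group: 2v(3q**2 + 9qv + 14qk + 10q + 6vk - 6v + 8k**2 - 8) + (-3k + 1)(3q**2 + 9qv + 14qk + 10q + 6vk - 6v + 8k**2 - 8); both groups contain (3q**2 + 9qv + 14qk + 10q + 6vk - 6v + 8k**2 - 8), so (2v - 3k + 1) is a factor with cofactor 3q**2 + 9qv + 14qk + 10q + 6vk - 6v + 8k**2 - 8.
The cofactor groups again: 3q**2 + 9qv + 14qk + 10q + 6vk - 6v + 8k**2 - 8 = q(3q + 2k - 2) + (3v + 4k + 4)(3q + 2k - 2); both groups contain (3q + 2k - 2), giving (q + 3v + 4k + 4)(3q + 2k - 2).

(2v - 3k + 1)(3q + 2k - 2)(q + 3v + 4k + 4)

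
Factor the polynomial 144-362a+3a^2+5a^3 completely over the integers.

By the rational root theorem, a = -9 is a root, so (a+9) divides it; the quotient is 5a^2-42a+16.
The remaining quadratic factors as (5a-2)(a-8).

(5a-2)(a+9)(a-8)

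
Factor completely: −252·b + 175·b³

Factor out 7·b, leaving 25·b² − 36, which is a difference of two squares.

7·b·(5·b + 6)·(5·b − 6)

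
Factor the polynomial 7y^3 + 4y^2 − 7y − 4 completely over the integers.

(7y + 4)(y + 1)(y − 1)

Group as (7y^3 − 7y) + (4y^2 − 4) = 7y(y^2 − 1) + 4(y^2 − 1).
Both groups share the factor (y^2 − 1).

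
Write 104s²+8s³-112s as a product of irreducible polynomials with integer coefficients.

Pull out the common factor 8s, then factor the remaining trinomial.

8s(s+14)(s-1)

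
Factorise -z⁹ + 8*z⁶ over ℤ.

-z⁶*(z - 2)*(z² + 2*z + 4)

Every term has a factor of z⁶; factoring it out leaves -z³ + 8.
Recognize a difference of cubes with the parts 2 and z.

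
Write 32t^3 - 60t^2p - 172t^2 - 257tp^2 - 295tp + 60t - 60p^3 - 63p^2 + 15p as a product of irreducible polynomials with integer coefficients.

Group: 4t(8t^2 - 17tp - 43t - 60p^2 - 63p + 15) + p(8t^2 - 17tp - 43t - 60p^2 - 63p + 15); both groups contain (8t^2 - 17tp - 43t - 60p^2 - 63p + 15), so (4t + p) is a factor with cofactor 8t^2 - 17tp - 43t - 60p^2 - 63p + 15.
The cofactor groups again: 8t^2 - 17tp - 43t - 60p^2 - 63p + 15 = t(8t + 15p - 3) + (-4p - 5)(8t + 15p - 3); both groups contain (8t + 15p - 3), giving (t - 4p - 5)(8t + 15p - 3).

(t - 4p - 5)(8t + 15p - 3)(4t + p)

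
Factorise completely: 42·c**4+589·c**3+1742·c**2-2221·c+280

Among the possible rational roots, c = 5/6 is a root, giving the factor (6·c-5) and quotient 7·c**3+104·c**2+377·c-56.
Then c = -7 is a root, so (c+7) is a factor; dividing leaves 7·c**2+55·c-8.
The remaining quadratic factors as (7·c-1)(c+8).

(6·c-5)·(7·c-1)·(c+7)·(c+8)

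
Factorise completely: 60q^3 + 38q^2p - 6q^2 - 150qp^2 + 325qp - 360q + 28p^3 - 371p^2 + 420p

Group: 2q(30q^2 - 41qp + 72q + 7p^2 - 84p) + (4p - 5)(30q^2 - 41qp + 72q + 7p^2 - 84p); both groups contain (30q^2 - 41qp + 72q + 7p^2 - 84p), so (2q + 4p - 5) is a factor with cofactor 30q^2 - 41qp + 72q + 7p^2 - 84p.
The cofactor groups again: 30q^2 - 41qp + 72q + 7p^2 - 84p = 6q(5q - p + 12) - 7p(5q - p + 12); both groups contain (5q - p + 12), giving (6q - 7p)(5q - p + 12).

(6q - 7p)(5q - p + 12)(2q + 4p - 5)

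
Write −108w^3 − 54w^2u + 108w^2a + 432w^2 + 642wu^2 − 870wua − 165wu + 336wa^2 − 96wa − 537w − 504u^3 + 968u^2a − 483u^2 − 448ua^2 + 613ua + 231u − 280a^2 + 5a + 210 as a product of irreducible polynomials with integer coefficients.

Group: 3w(−36w^2 + 90wu − 48wa + 72w − 56u^2 + 64ua − 91u + 40a − 35) + (9u − 7a − 6)(−36w^2 + 90wu − 48wa + 72w − 56u^2 + 64ua − 91u + 40a − 35); both groups contain (−36w^2 + 90wu − 48wa + 72w − 56u^2 + 64ua − 91u + 40a − 35), so (3w + 9u − 7a − 6) is a factor with cofactor −36w^2 + 90wu − 48wa + 72w − 56u^2 + 64ua − 91u + 40a − 35.
The cofactor groups again: −36w^2 + 90wu − 48wa + 72w − 56u^2 + 64ua − 91u + 40a − 35 = −6w(6w − 8u − 5) + (7u − 8a + 7)(6w − 8u − 5); both groups contain (6w − 8u − 5), giving −(6w − 7u + 8a − 7)(6w − 8u − 5).

−(3w + 9u − 7a − 6)(6w − 8u − 5)(6w − 7u + 8a − 7)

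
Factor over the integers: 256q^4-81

Write as (16q^2)² − (9)², then factor 16q^2-9 once more.

(4q+3)(4q-3)(16q^2+9)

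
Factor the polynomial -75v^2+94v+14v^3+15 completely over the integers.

(2v-5)(7v+1)(v-3)

By the rational root theorem, v = 3 is a root, so (v-3) divides it; the quotient is 14v^2-33v-5.
The remaining quadratic factors as (7v+1)(2v-5).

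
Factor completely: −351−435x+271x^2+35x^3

(5x+3)(7x−13)(x+9)

Among the possible rational roots, x = 13/7 is a root, so (7x−13) is a factor; dividing leaves 5x^2+48x+27.
The remaining quadratic factors as (5x+3)(x+9).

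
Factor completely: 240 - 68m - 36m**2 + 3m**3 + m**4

(m + 4)(m + 6)(m - 2)(m - 5)

Trying the rational-root candidates, m = -6 is a root, giving the factor (m + 6) and quotient m**3 - 3m**2 - 18m + 40.
Then m = -4 is a root, so (m + 4) is a factor; dividing leaves m**2 - 7m + 10.
The remaining quadratic factors as (m - 5)(m - 2).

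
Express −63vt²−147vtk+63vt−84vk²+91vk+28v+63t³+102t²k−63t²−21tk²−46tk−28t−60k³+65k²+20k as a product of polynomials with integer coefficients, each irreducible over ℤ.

−(3t+3k−4)(3t+4k+1)(7v−7t+5k)

Group: 3t(−21vt−21vk+28v+21t²+6tk−28t−15k²+20k) + (4k+1)(−21vt−21vk+28v+21t²+6tk−28t−15k²+20k); both groups contain (−21vt−21vk+28v+21t²+6tk−28t−15k²+20k), so (3t+4k+1) is a factor with cofactor −21vt−21vk+28v+21t²+6tk−28t−15k²+20k.
The cofactor groups again: −21vt−21vk+28v+21t²+6tk−28t−15k²+20k = −7v(3t+3k−4) + (7t−5k)(3t+3k−4); both groups contain (3t+3k−4), giving −(7v−7t+5k)(3t+3k−4).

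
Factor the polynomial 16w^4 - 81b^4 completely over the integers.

Write as (4w^2)² − (9b^2)², then factor 4w^2 - 9b^2 once more.

(2w - 3b)(2w + 3b)(4w^2 + 9b^2)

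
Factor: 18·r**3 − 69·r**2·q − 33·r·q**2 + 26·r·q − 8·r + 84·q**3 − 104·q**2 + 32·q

Group: r·(18·r**2 + 3·r·q − 21·q**2 + 26·q − 8) − 4·q·(18·r**2 + 3·r·q − 21·q**2 + 26·q − 8); both groups contain (18·r**2 + 3·r·q − 21·q**2 + 26·q − 8), so (r − 4·q) is a factor with cofactor 18·r**2 + 3·r·q − 21·q**2 + 26·q − 8.
The cofactor groups again: 18·r**2 + 3·r·q − 21·q**2 + 26·q − 8 = 6·r·(3·r − 3·q + 2) + (7·q − 4)·(3·r − 3·q + 2); both groups contain (3·r − 3·q + 2), giving (6·r + 7·q − 4)·(3·r − 3·q + 2).

(3·r − 3·q + 2)·(r − 4·q)·(6·r + 7·q − 4)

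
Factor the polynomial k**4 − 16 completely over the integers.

(k + 2)(k − 2)(k**2 + 4)

Write as (k**2)² − (4)², then factor k**2 − 4 once more.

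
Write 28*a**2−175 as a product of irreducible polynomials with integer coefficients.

7*(2*a+5)*(2*a−5)

Factor out 7, leaving 4*a**2−25, which is a difference of two squares.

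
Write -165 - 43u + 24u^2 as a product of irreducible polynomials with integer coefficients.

Need a pair with product 24·(-165) = -3960 and sum -43: that's 45 and -88.
Split the middle term: 24u^2 + 45u - 88u - 165 = 3u(8u + 15) - 11(8u + 15).

(3u - 11)(8u + 15)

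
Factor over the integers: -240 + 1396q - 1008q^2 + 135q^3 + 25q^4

(5q - 1)(5q - 12)(q + 10)(q - 2)

Among the possible rational roots, q = 12/5 is a root, so (5q - 12) is a factor; dividing leaves 5q^3 + 39q^2 - 108q + 20.
Next, q = 1/5 is a root, so (5q - 1) is a factor; dividing leaves q^2 + 8q - 20.
The remaining quadratic factors as (q - 2)(q + 10).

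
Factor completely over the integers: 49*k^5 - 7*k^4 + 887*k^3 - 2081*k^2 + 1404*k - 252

(7*k - 2)*(7*k - 6)*(k - 1)*(k^2 + 2*k + 21)

Trying the rational-root candidates, k = 2/7 is a root, so (7*k - 2) divides it; the quotient is 7*k^4 + k^3 + 127*k^2 - 261*k + 126.
Then k = 6/7 is a root, so (7*k - 6) is a factor; dividing leaves k^3 + k^2 + 19*k - 21.
Continuing, k = 1 is a root, so (k - 1) divides it; the quotient is k^2 + 2*k + 21.
The quadratic k^2 + 2*k + 21 has discriminant -80 < 0 and is irreducible over ℤ.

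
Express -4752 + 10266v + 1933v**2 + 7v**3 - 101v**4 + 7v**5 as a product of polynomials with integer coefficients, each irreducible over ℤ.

(7v - 3)(v - 11)(v - 9)(v**2 + 6v + 16)

Among the possible rational roots, v = 9 is a root, giving the factor (v - 9) and quotient 7v**4 - 38v**3 - 335v**2 - 1082v + 528.
Continuing, v = 11 is a root, so (v - 11) divides it; the quotient is 7v**3 + 39v**2 + 94v - 48.
Then v = 3/7 is a root, so (7v - 3) divides it; the quotient is v**2 + 6v + 16.
The quadratic v**2 + 6v + 16 has discriminant -28 < 0 and is irreducible over ℤ.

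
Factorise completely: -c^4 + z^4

(z - c)(z + c)(z^2 + c^2)

Difference of squares twice: with A = z and B = c, A⁴ − B⁴ = (A² − B²)(A² + B²), and A² − B² factors again.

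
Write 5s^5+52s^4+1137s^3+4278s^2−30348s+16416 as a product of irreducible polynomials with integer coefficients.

(5s−3)(s+8)(s−3)(s^2+6s+228)

Testing divisors of the constant over divisors of the leading coefficient, s = 3/5 is a root, so (5s−3) divides it; the quotient is s^4+11s^3+234s^2+996s−5472.
Then s = −8 is a root, giving the factor (s+8) and quotient s^3+3s^2+210s−684.
Next, s = 3 is a root, so (s−3) divides it; the quotient is s^2+6s+228.
The quadratic s^2+6s+228 has discriminant −876 < 0 and is irreducible over ℤ.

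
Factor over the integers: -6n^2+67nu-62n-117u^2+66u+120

Group: -6n(n-9u+12) + (13u+10)(n-9u+12); both groups contain (n-9u+12).

-(6n-13u-10)(n-9u+12)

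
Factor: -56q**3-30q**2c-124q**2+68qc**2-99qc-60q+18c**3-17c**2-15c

Group: 2q(-28q**2-43qc-20q-9c**2-5c) + (-2c+3)(-28q**2-43qc-20q-9c**2-5c); both groups contain (-28q**2-43qc-20q-9c**2-5c), so (2q-2c+3) is a factor with cofactor -28q**2-43qc-20q-9c**2-5c.
The cofactor groups again: -28q**2-43qc-20q-9c**2-5c = -4q(7q+9c+5) - c(7q+9c+5); both groups contain (7q+9c+5), giving -(4q+c)(7q+9c+5).

-(2q-2c+3)(7q+9c+5)(4q+c)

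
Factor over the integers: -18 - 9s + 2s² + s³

Trying the rational-root candidates, s = 3 is a root, giving the factor (s - 3) and quotient s² + 5s + 6.
The remaining quadratic factors as (s + 3)(s + 2).

(s + 2)(s + 3)(s - 3)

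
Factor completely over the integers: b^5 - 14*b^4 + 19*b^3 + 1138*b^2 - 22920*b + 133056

(b + 12)*(b - 11)*(b - 9)*(b^2 - 6*b + 112)

Testing divisors of the constant over divisors of the leading coefficient, b = -12 is a root, so (b + 12) is a factor; dividing leaves b^4 - 26*b^3 + 331*b^2 - 2834*b + 11088.
Next, b = 11 is a root, so (b - 11) is a factor; dividing leaves b^3 - 15*b^2 + 166*b - 1008.
Next, b = 9 is a root, so (b - 9) divides it; the quotient is b^2 - 6*b + 112.
The quadratic b^2 - 6*b + 112 has discriminant -412 < 0 and is irreducible over ℤ.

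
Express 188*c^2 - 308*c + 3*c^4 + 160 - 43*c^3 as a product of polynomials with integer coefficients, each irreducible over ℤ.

(3*c - 10)*(c - 1)*(c - 2)*(c - 8)

Among the possible rational roots, c = 8 is a root, so (c - 8) is a factor; dividing leaves 3*c^3 - 19*c^2 + 36*c - 20.
Then c = 1 is a root, so (c - 1) divides it; the quotient is 3*c^2 - 16*c + 20.
The remaining quadratic factors as (3*c - 10)(c - 2).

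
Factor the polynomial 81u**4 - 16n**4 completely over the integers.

(3u)⁴ − (2n)⁴ = ((3u)² − (2n)²)((3u)² + (2n)²); the first factor splits again, the second (9u**2 + 4n**2) is irreducible.

(3u - 2n)(3u + 2n)(9u**2 + 4n**2)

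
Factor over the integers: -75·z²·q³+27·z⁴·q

Factor out 3·z²·q, leaving 9·z²-25·q², which is a difference of two squares.

3·q·z²·(3·z-5·q)·(3·z+5·q)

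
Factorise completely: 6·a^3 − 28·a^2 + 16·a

2·a·(3·a − 2)·(a − 4)

Pull out the common factor 2·a, then factor the remaining trinomial.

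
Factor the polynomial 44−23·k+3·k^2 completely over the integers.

(3·k−11)·(k−4)

Need a pair with product 3·44 = 132 and sum −23: that's −11 and −12.
Split the middle term: 3·k^2−11·k − 12·k+44 = k·(3·k−11) − 4·(3·k−11).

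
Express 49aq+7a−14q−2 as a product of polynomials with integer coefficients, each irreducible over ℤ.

Group as (49aq+7a) + (−14q−2) = 7a(7q+1) − 2(7q+1).
Both groups share the factor (7q+1).

(7a−2)(7q+1)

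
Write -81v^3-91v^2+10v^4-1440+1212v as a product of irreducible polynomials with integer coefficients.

(2v-15)(5v-8)(v+4)(v-3)

By the rational root theorem, v = -4 is a root, so (v+4) is a factor; dividing leaves 10v^3-121v^2+393v-360.
Continuing, v = 3 is a root, so (v-3) is a factor; dividing leaves 10v^2-91v+120.
The remaining quadratic factors as (5v-8)(2v-15).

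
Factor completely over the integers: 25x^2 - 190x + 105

5(5x - 3)(x - 7)

Pull out the common factor 5, then factor the remaining trinomial.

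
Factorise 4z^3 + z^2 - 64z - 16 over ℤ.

Among the possible rational roots, z = -4 is a root, giving the factor (z + 4) and quotient 4z^2 - 15z - 4.
The remaining quadratic factors as (z - 4)(4z + 1).

(4z + 1)(z + 4)(z - 4)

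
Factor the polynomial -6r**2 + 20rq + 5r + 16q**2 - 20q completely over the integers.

Group: -r(6r + 4q - 5) + 4q(6r + 4q - 5); both groups contain (6r + 4q - 5).

-(r - 4q)(6r + 4q - 5)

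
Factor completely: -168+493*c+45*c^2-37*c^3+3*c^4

(3*c-1)*(c+3)*(c-7)*(c-8)

By the rational root theorem, c = 1/3 is a root, giving the factor (3*c-1) and quotient c^3-12*c^2+11*c+168.
Next, c = -3 is a root, so (c+3) is a factor; dividing leaves c^2-15*c+56.
The remaining quadratic factors as (c-8)(c-7).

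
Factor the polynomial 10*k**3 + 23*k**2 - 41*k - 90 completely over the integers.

(2*k + 5)*(5*k + 9)*(k - 2)

Among the possible rational roots, k = 2 is a root, so (k - 2) is a factor; dividing leaves 10*k**2 + 43*k + 45.
The remaining quadratic factors as (2*k + 5)(5*k + 9).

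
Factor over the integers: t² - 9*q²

-(3*q + t)*(3*q - t)

Group: -3*q*(3*q + t) + t*(3*q + t); both groups contain (3*q + t).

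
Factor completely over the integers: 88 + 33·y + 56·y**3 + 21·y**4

(3·y + 8)·(7·y**3 + 11)

Group as (21·y**4 + 33·y) + (56·y**3 + 88) = 3·y·(7·y**3 + 11) + 8·(7·y**3 + 11).
Both groups share the factor (7·y**3 + 11).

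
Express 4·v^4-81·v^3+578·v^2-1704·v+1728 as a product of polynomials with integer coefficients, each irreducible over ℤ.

(4·v-9)·(v-4)·(v-6)·(v-8)

Testing divisors of the constant over divisors of the leading coefficient, v = 4 is a root, so (v-4) divides it; the quotient is 4·v^3-65·v^2+318·v-432.
Then v = 8 is a root, so (v-8) is a factor; dividing leaves 4·v^2-33·v+54.
The remaining quadratic factors as (4·v-9)(v-6).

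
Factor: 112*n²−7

Pull out the common factor 7; 16*n²−1 is a difference of squares.

7*(4*n+1)*(4*n−1)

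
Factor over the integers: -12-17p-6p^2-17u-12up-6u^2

Group: -3u(2u+2p+3) + (-3p-4)(2u+2p+3); both groups contain (2u+2p+3).

-(2u+2p+3)(3u+3p+4)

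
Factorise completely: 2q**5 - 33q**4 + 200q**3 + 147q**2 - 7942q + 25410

Trying the rational-root candidates, q = 7 is a root, giving the factor (q - 7) and quotient 2q**4 - 19q**3 + 67q**2 + 616q - 3630.
Then q = -11/2 is a root, so (2q + 11) divides it; the quotient is q**3 - 15q**2 + 116q - 330.
Then q = 5 is a root, giving the factor (q - 5) and quotient q**2 - 10q + 66.
The quadratic q**2 - 10q + 66 has discriminant -164 < 0 and is irreducible over ℤ.

(2q + 11)(q - 5)(q - 7)(q**2 - 10q + 66)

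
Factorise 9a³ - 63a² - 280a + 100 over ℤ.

(3a + 10)(3a - 1)(a - 10)

Among the possible rational roots, a = 1/3 is a root, so (3a - 1) divides it; the quotient is 3a² - 20a - 100.
The remaining quadratic factors as (a - 10)(3a + 10).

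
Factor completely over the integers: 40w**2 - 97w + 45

Need a pair with product 40·45 = 1800 and sum -97: that's -25 and -72.
Split the middle term: 40w**2 - 25w - 72w + 45 = 5w(8w - 5) - 9(8w - 5).

(5w - 9)(8w - 5)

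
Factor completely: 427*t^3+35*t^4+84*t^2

Pull out the common factor 7*t^2, then factor the remaining trinomial.

7*t^2*(5*t+1)*(t+12)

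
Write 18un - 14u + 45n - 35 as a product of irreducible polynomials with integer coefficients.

(2u + 5)(9n - 7)

Group as (18un - 14u) + (45n - 35) = 2u(9n - 7) + 5(9n - 7).
Both groups share the factor (9n - 7).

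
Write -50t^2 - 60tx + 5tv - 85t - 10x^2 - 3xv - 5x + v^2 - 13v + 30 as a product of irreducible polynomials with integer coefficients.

Group: -10t(5t + 5x - v + 10) + (-2x - v + 3)(5t + 5x - v + 10); both groups contain (5t + 5x - v + 10).

-(10t + 2x + v - 3)(5t + 5x - v + 10)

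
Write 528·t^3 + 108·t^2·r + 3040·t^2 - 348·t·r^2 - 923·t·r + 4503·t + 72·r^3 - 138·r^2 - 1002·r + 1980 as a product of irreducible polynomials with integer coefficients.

(12·t - 3·r + 11)·(11·t - 6·r + 12)·(4·t + 4·r + 15)

Group: 11·t·(48·t^2 + 36·t·r + 224·t - 12·r^2 - r + 165) + (-6·r + 12)·(48·t^2 + 36·t·r + 224·t - 12·r^2 - r + 165); both groups contain (48·t^2 + 36·t·r + 224·t - 12·r^2 - r + 165), so (11·t - 6·r + 12) is a factor with cofactor 48·t^2 + 36·t·r + 224·t - 12·r^2 - r + 165.
The cofactor groups again: 48·t^2 + 36·t·r + 224·t - 12·r^2 - r + 165 = 4·t·(12·t - 3·r + 11) + (4·r + 15)·(12·t - 3·r + 11); both groups contain (12·t - 3·r + 11), giving (4·t + 4·r + 15)·(12·t - 3·r + 11).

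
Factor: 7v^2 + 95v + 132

(7v + 11)(v + 12)

Need a pair with product 7·132 = 924 and sum 95: that's 11 and 84.
Split the middle term: 7v^2 + 11v + 84v + 132 = v(7v + 11) + 12(7v + 11).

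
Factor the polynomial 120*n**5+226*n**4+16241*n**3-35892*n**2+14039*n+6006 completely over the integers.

(4*n+1)*(5*n-6)*(6*n-7)*(n**2+4*n+143)

Trying the rational-root candidates, n = 7/6 is a root, so (6*n-7) is a factor; dividing leaves 20*n**4+61*n**3+2778*n**2-2741*n-858.
Then n = 6/5 is a root, giving the factor (5*n-6) and quotient 4*n**3+17*n**2+576*n+143.
Then n = -1/4 is a root, so (4*n+1) is a factor; dividing leaves n**2+4*n+143.
The quadratic n**2+4*n+143 has discriminant -556 < 0 and is irreducible over ℤ.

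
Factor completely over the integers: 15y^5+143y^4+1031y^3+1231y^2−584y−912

(3y+4)(5y−4)(y+1)(y^2+8y+57)

By the rational root theorem, y = 4/5 is a root, so (5y−4) is a factor; dividing leaves 3y^4+31y^3+231y^2+431y+228.
Then y = −4/3 is a root, so (3y+4) divides it; the quotient is y^3+9y^2+65y+57.
Continuing, y = −1 is a root, so (y+1) divides it; the quotient is y^2+8y+57.
The quadratic y^2+8y+57 has discriminant −164 < 0 and is irreducible over ℤ.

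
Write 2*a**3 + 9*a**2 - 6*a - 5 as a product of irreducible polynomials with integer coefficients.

Testing divisors of the constant over divisors of the leading coefficient, a = -1/2 is a root, giving the factor (2*a + 1) and quotient a**2 + 4*a - 5.
The remaining quadratic factors as (a - 1)(a + 5).

(2*a + 1)*(a + 5)*(a - 1)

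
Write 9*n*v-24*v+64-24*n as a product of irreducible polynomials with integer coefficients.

Group as (9*n*v-24*n) + (-24*v+64) = 3*n*(3*v-8) - 8*(3*v-8).
Both groups share the factor (3*v-8).

(3*n-8)*(3*v-8)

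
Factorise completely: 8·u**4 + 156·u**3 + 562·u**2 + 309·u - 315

(2·u + 3)·(2·u + 7)·(2·u - 1)·(u + 15)

Testing divisors of the constant over divisors of the leading coefficient, u = 1/2 is a root, so (2·u - 1) divides it; the quotient is 4·u**3 + 80·u**2 + 321·u + 315.
Continuing, u = -3/2 is a root, so (2·u + 3) divides it; the quotient is 2·u**2 + 37·u + 105.
The remaining quadratic factors as (2·u + 7)(u + 15).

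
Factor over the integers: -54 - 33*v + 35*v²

Need a pair with product 35·(-54) = -1890 and sum -33: that's 30 and -63.
Split the middle term: 35*v² + 30*v - 63*v - 54 = 5*v*(7*v + 6) - 9*(7*v + 6).

(5*v - 9)*(7*v + 6)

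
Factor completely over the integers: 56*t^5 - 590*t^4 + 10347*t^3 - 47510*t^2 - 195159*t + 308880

(2*t - 15)*(4*t + 13)*(7*t - 9)*(t^2 - 5*t + 176)

By the rational root theorem, t = -13/4 is a root, so (4*t + 13) is a factor; dividing leaves 14*t^4 - 193*t^3 + 3214*t^2 - 22323*t + 23760.
Continuing, t = 15/2 is a root, so (2*t - 15) divides it; the quotient is 7*t^3 - 44*t^2 + 1277*t - 1584.
Continuing, t = 9/7 is a root, giving the factor (7*t - 9) and quotient t^2 - 5*t + 176.
The quadratic t^2 - 5*t + 176 has discriminant -679 < 0 and is irreducible over ℤ.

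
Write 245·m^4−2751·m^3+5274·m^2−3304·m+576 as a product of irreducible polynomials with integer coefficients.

(5·m−4)·(7·m−2)·(7·m−8)·(m−9)

Among the possible rational roots, m = 2/7 is a root, so (7·m−2) is a factor; dividing leaves 35·m^3−383·m^2+644·m−288.
Next, m = 9 is a root, giving the factor (m−9) and quotient 35·m^2−68·m+32.
The remaining quadratic factors as (5·m−4)(7·m−8).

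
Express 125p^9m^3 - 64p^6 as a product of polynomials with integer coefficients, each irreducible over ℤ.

Every term has a factor of p^6; factoring it out leaves 125p^3m^3 - 64.
Recognize a difference of cubes with the parts 5pm and 4.

p^6(5pm - 4)(25p^2m^2 + 20pm + 16)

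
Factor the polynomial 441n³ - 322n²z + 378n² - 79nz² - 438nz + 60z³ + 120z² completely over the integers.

Group: 7n(63n² - 73nz + 20z²) + (3z + 6)(63n² - 73nz + 20z²); both groups contain (63n² - 73nz + 20z²), so (7n + 3z + 6) is a factor with cofactor 63n² - 73nz + 20z².
The cofactor groups again: 63n² - 73nz + 20z² = 7n(9n - 4z) - 5z(9n - 4z); both groups contain (9n - 4z), giving (7n - 5z)(9n - 4z).

(7n + 3z + 6)(7n - 5z)(9n - 4z)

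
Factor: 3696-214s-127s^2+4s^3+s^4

By the rational root theorem, s = 6 is a root, so (s-6) divides it; the quotient is s^3+10s^2-67s-616.
Continuing, s = -7 is a root, so (s+7) is a factor; dividing leaves s^2+3s-88.
The remaining quadratic factors as (s-8)(s+11).

(s+11)(s+7)(s-6)(s-8)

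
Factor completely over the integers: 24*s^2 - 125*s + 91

(3*s - 13)*(8*s - 7)

Need a pair with product 24·91 = 2184 and sum -125: that's -104 and -21.
Split the middle term: 24*s^2 - 104*s - 21*s + 91 = 8*s*(3*s - 13) - 7*(3*s - 13).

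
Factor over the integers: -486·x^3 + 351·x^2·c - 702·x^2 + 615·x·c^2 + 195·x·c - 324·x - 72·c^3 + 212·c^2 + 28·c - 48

-(6·x - 9·c + 4)·(9·x - c + 3)·(9·x + 8·c + 4)

Group: 6·x·(-81·x^2 - 63·x·c - 63·x + 8·c^2 - 20·c - 12) + (-9·c + 4)·(-81·x^2 - 63·x·c - 63·x + 8·c^2 - 20·c - 12); both groups contain (-81·x^2 - 63·x·c - 63·x + 8·c^2 - 20·c - 12), so (6·x - 9·c + 4) is a factor with cofactor -81·x^2 - 63·x·c - 63·x + 8·c^2 - 20·c - 12.
The cofactor groups again: -81·x^2 - 63·x·c - 63·x + 8·c^2 - 20·c - 12 = -9·x·(9·x + 8·c + 4) + (c - 3)·(9·x + 8·c + 4); both groups contain (9·x + 8·c + 4), giving -(9·x - c + 3)·(9·x + 8·c + 4).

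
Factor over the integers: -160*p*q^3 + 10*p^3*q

Factor out 10*p*q, leaving p^2 - 16*q^2, which is a difference of two squares.

10*p*q*(p + 4*q)*(p - 4*q)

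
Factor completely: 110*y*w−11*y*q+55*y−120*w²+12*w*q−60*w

Group: 11*y*(10*w−q+5) − 12*w*(10*w−q+5); both groups contain (10*w−q+5).

(11*y−12*w)*(10*w−q+5)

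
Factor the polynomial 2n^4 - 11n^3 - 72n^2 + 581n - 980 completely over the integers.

(2n - 7)(n + 7)(n - 4)(n - 5)

Among the possible rational roots, n = 4 is a root, so (n - 4) divides it; the quotient is 2n^3 - 3n^2 - 84n + 245.
Next, n = 5 is a root, giving the factor (n - 5) and quotient 2n^2 + 7n - 49.
The remaining quadratic factors as (2n - 7)(n + 7).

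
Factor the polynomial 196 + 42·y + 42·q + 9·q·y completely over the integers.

(3·q + 14)·(3·y + 14)

Group as (9·q·y + 42·q) + (42·y + 196) = 3·q·(3·y + 14) + 14·(3·y + 14).
Both groups share the factor (3·y + 14).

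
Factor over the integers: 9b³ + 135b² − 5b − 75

(b + 15)(9b² − 5)

Group as (9b³ − 5b) + (135b² − 75) = b(9b² − 5) + 15(9b² − 5).
Both groups share the factor (9b² − 5).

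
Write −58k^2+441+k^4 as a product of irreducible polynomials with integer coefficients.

Trying the rational-root candidates, k = 3 is a root, so (k−3) is a factor; dividing leaves k^3+3k^2−49k−147.
Next, k = −7 is a root, so (k+7) is a factor; dividing leaves k^2−4k−21.
The remaining quadratic factors as (k+3)(k−7).

(k+3)(k+7)(k−3)(k−7)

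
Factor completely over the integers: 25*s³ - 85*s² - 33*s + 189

By the rational root theorem, s = 9/5 is a root, giving the factor (5*s - 9) and quotient 5*s² - 8*s - 21.
The remaining quadratic factors as (s - 3)(5*s + 7).

(5*s + 7)*(5*s - 9)*(s - 3)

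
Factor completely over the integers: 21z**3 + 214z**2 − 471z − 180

(3z + 1)(7z − 15)(z + 12)

Trying the rational-root candidates, z = 15/7 is a root, so (7z − 15) is a factor; dividing leaves 3z**2 + 37z + 12.
The remaining quadratic factors as (z + 12)(3z + 1).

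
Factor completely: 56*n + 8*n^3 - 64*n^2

Pull out the common factor 8*n, then factor the remaining trinomial.

8*n*(n - 1)*(n - 7)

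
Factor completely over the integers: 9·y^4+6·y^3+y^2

y^2·(3·y+1)^2

Factor out y^2 first: what remains is 9·y^2+6·y+1.
Recognize a perfect-square trinomial with the parts 3·y and 1.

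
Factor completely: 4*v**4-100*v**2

Every term has a factor of 4*v**2. Then v**2-25 = (v)² − (5)².

4*v**2*(v+5)*(v-5)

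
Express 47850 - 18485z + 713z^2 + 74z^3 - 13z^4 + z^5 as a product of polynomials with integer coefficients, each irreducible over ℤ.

Among the possible rational roots, z = 11 is a root, so (z - 11) is a factor; dividing leaves z^4 - 2z^3 + 52z^2 + 1285z - 4350.
Then z = 3 is a root, so (z - 3) is a factor; dividing leaves z^3 + z^2 + 55z + 1450.
Then z = -10 is a root, so (z + 10) is a factor; dividing leaves z^2 - 9z + 145.
The quadratic z^2 - 9z + 145 has discriminant -499 < 0 and is irreducible over ℤ.

(z + 10)(z - 11)(z - 3)(z^2 - 9z + 145)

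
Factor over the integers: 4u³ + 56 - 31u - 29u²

(4u + 7)(u - 1)(u - 8)

Trying the rational-root candidates, u = 1 is a root, so (u - 1) divides it; the quotient is 4u² - 25u - 56.
The remaining quadratic factors as (4u + 7)(u - 8).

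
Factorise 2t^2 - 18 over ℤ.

Factor out 2, leaving t^2 - 9, which is a difference of two squares.

2(t + 3)(t - 3)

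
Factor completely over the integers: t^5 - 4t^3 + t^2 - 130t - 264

Among the possible rational roots, t = -3 is a root, giving the factor (t + 3) and quotient t^4 - 3t^3 + 5t^2 - 14t - 88.
Then t = -2 is a root, giving the factor (t + 2) and quotient t^3 - 5t^2 + 15t - 44.
Continuing, t = 4 is a root, so (t - 4) divides it; the quotient is t^2 - t + 11.
The quadratic t^2 - t + 11 has discriminant -43 < 0 and is irreducible over ℤ.

(t + 2)(t + 3)(t - 4)(t^2 - t + 11)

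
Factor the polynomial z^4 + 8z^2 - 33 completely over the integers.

(z^2 + 11)(z^2 - 3)

Substitute u = z^2 to get a quadratic in u, then factor.
z^2 + 11 is irreducible over ℤ (always positive, so no real roots).
z^2 - 3 is irreducible over ℤ (3 is not a perfect square).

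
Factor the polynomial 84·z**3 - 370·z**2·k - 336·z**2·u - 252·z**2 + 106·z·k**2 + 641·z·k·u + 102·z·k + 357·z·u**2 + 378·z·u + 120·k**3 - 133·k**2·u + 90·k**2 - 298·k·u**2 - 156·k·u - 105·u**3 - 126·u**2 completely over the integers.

(6·z - 5·k - 3·u)·(2·z - 8·k - 5·u - 6)·(7·z + 3·k - 7·u)

Group: 2·z·(42·z**2 - 17·z·k - 63·z·u - 15·k**2 + 26·k·u + 21·u**2) + (-8·k - 5·u - 6)·(42·z**2 - 17·z·k - 63·z·u - 15·k**2 + 26·k·u + 21·u**2); both groups contain (42·z**2 - 17·z·k - 63·z·u - 15·k**2 + 26·k·u + 21·u**2), so (2·z - 8·k - 5·u - 6) is a factor with cofactor 42·z**2 - 17·z·k - 63·z·u - 15·k**2 + 26·k·u + 21·u**2.
The cofactor groups again: 42·z**2 - 17·z·k - 63·z·u - 15·k**2 + 26·k·u + 21·u**2 = 7·z·(6·z - 5·k - 3·u) + (3·k - 7·u)·(6·z - 5·k - 3·u); both groups contain (6·z - 5·k - 3·u), giving (7·z + 3·k - 7·u)·(6·z - 5·k - 3·u).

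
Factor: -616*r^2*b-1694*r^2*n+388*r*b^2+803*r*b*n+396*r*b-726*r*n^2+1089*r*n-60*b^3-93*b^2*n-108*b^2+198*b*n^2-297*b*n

Group: 11*r*(-56*r*b-154*r*n+20*b^2+31*b*n+36*b-66*n^2+99*n) - 3*b*(-56*r*b-154*r*n+20*b^2+31*b*n+36*b-66*n^2+99*n); both groups contain (-56*r*b-154*r*n+20*b^2+31*b*n+36*b-66*n^2+99*n), so (11*r-3*b) is a factor with cofactor -56*r*b-154*r*n+20*b^2+31*b*n+36*b-66*n^2+99*n.
The cofactor groups again: -56*r*b-154*r*n+20*b^2+31*b*n+36*b-66*n^2+99*n = -14*r*(4*b+11*n) + (5*b-6*n+9)*(4*b+11*n); both groups contain (4*b+11*n), giving -(14*r-5*b+6*n-9)*(4*b+11*n).

-(11*r-3*b)*(14*r-5*b+6*n-9)*(4*b+11*n)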